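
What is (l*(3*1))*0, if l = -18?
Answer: 0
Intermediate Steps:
(l*(3*1))*0 = -54*0 = 0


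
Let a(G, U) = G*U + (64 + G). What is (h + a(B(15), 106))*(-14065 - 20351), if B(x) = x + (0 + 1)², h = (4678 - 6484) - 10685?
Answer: 368767440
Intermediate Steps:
h = -12491 (h = -1806 - 10685 = -12491)
B(x) = 1 + x (B(x) = x + 1² = x + 1 = 1 + x)
a(G, U) = 64 + G + G*U
(h + a(B(15), 106))*(-14065 - 20351) = (-12491 + (64 + (1 + 15) + (1 + 15)*106))*(-14065 - 20351) = (-12491 + (64 + 16 + 16*106))*(-34416) = (-12491 + (64 + 16 + 1696))*(-34416) = (-12491 + 1776)*(-34416) = -10715*(-34416) = 368767440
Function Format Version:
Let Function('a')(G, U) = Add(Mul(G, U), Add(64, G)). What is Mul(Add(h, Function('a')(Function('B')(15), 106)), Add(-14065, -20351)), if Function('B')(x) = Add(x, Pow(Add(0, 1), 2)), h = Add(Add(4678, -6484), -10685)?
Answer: 368767440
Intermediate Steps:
h = -12491 (h = Add(-1806, -10685) = -12491)
Function('B')(x) = Add(1, x) (Function('B')(x) = Add(x, Pow(1, 2)) = Add(x, 1) = Add(1, x))
Function('a')(G, U) = Add(64, G, Mul(G, U))
Mul(Add(h, Function('a')(Function('B')(15), 106)), Add(-14065, -20351)) = Mul(Add(-12491, Add(64, Add(1, 15), Mul(Add(1, 15), 106))), Add(-14065, -20351)) = Mul(Add(-12491, Add(64, 16, Mul(16, 106))), -34416) = Mul(Add(-12491, Add(64, 16, 1696)), -34416) = Mul(Add(-12491, 1776), -34416) = Mul(-10715, -34416) = 368767440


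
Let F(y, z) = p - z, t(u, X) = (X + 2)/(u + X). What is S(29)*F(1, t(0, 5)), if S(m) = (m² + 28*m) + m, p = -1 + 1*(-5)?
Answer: -62234/5 ≈ -12447.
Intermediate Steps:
t(u, X) = (2 + X)/(X + u)
p = -6 (p = -1 - 5 = -6)
S(m) = m² + 29*m
F(y, z) = -6 - z
S(29)*F(1, t(0, 5)) = (29*(29 + 29))*(-6 - (2 + 5)/(5 + 0)) = (29*58)*(-6 - 7/5) = 1682*(-6 - 7/5) = 1682*(-37/5) = -62234/5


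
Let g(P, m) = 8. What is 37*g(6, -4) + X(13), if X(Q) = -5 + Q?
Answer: 304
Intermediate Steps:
37*g(6, -4) + X(13) = 37*8 + (-5 + 13) = 296 + 8 = 304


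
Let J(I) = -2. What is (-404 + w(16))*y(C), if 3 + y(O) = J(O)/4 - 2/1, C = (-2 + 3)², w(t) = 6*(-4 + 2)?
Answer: 2288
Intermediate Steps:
w(t) = -12 (w(t) = 6*(-2) = -12)
C = 1 (C = 1² = 1)
y(O) = -11/2 (y(O) = -3 + (-2/4 - 2/1) = -3 + (-2*¼ - 2*1) = -3 + (-½ - 2) = -3 - 5/2 = -11/2)
(-404 + w(16))*y(C) = (-404 - 12)*(-11/2) = -416*(-11/2) = 2288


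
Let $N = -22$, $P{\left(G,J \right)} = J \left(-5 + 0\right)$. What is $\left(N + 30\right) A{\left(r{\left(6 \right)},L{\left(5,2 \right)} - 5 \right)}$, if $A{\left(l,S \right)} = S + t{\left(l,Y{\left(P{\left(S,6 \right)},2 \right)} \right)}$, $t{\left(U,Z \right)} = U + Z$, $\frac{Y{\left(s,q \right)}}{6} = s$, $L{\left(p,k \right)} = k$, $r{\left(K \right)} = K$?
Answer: $-1416$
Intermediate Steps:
$P{\left(G,J \right)} = - 5 J$ ($P{\left(G,J \right)} = J \left(-5\right) = - 5 J$)
$Y{\left(s,q \right)} = 6 s$
$A{\left(l,S \right)} = -180 + S + l$ ($A{\left(l,S \right)} = S + \left(l + 6 \left(\left(-5\right) 6\right)\right) = S + \left(l + 6 \left(-30\right)\right) = S + \left(l - 180\right) = S + \left(-180 + l\right) = -180 + S + l$)
$\left(N + 30\right) A{\left(r{\left(6 \right)},L{\left(5,2 \right)} - 5 \right)} = \left(-22 + 30\right) \left(-180 + \left(2 - 5\right) + 6\right) = 8 \left(-180 + \left(2 - 5\right) + 6\right) = 8 \left(-180 - 3 + 6\right) = 8 \left(-177\right) = -1416$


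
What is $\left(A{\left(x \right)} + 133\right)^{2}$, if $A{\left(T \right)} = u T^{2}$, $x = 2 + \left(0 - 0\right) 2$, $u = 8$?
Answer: $27225$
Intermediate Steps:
$x = 2$ ($x = 2 + \left(0 + 0\right) 2 = 2 + 0 \cdot 2 = 2 + 0 = 2$)
$A{\left(T \right)} = 8 T^{2}$
$\left(A{\left(x \right)} + 133\right)^{2} = \left(8 \cdot 2^{2} + 133\right)^{2} = \left(8 \cdot 4 + 133\right)^{2} = \left(32 + 133\right)^{2} = 165^{2} = 27225$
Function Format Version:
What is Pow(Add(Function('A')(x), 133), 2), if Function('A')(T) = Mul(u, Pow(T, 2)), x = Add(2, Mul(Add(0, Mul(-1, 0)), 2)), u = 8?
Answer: 27225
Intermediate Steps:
x = 2 (x = Add(2, Mul(Add(0, 0), 2)) = Add(2, Mul(0, 2)) = Add(2, 0) = 2)
Function('A')(T) = Mul(8, Pow(T, 2))
Pow(Add(Function('A')(x), 133), 2) = Pow(Add(Mul(8, Pow(2, 2)), 133), 2) = Pow(Add(Mul(8, 4), 133), 2) = Pow(Add(32, 133), 2) = Pow(165, 2) = 27225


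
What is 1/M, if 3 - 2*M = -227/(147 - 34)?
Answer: 113/283 ≈ 0.39929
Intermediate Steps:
M = 283/113 (M = 3/2 - (-227)/(2*(147 - 34)) = 3/2 - (-227)/(2*113) = 3/2 - (-227)/226 = 3/2 - ½*(-227/113) = 3/2 + 227/226 = 283/113 ≈ 2.5044)
1/M = 1/(283/113) = 113/283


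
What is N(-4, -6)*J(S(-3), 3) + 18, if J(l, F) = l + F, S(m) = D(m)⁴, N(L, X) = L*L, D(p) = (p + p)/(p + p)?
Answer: 82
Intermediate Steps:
D(p) = 1 (D(p) = (2*p)/((2*p)) = (2*p)*(1/(2*p)) = 1)
N(L, X) = L²
S(m) = 1 (S(m) = 1⁴ = 1)
J(l, F) = F + l
N(-4, -6)*J(S(-3), 3) + 18 = (-4)²*(3 + 1) + 18 = 16*4 + 18 = 64 + 18 = 82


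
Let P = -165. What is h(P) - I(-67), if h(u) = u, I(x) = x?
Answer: -98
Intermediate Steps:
h(P) - I(-67) = -165 - 1*(-67) = -165 + 67 = -98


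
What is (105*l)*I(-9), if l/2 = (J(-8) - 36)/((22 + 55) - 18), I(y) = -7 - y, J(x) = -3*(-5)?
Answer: -8820/59 ≈ -149.49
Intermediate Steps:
J(x) = 15
l = -42/59 (l = 2*((15 - 36)/((22 + 55) - 18)) = 2*(-21/(77 - 18)) = 2*(-21/59) = -42/59 ≈ -0.71186)
(105*l)*I(-9) = (105*(-42/59))*(-7 - 1*(-9)) = -4410*(-7 + 9)/59 = -4410/59*2 = -8820/59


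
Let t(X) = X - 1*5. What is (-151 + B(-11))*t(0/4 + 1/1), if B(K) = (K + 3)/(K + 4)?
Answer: 4196/7 ≈ 599.43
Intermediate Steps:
B(K) = (3 + K)/(4 + K)
t(X) = -5 + X (t(X) = X - 5 = -5 + X)
(-151 + B(-11))*t(0/4 + 1/1) = (-151 + (3 - 11)/(4 - 11))*(-5 + (0/4 + 1/1)) = (-151 - 8/(-7))*(-5 + (0*(¼) + 1*1)) = (-151 - ⅐*(-8))*(-5 + (0 + 1)) = (-151 + 8/7)*(-5 + 1) = -1049/7*(-4) = 4196/7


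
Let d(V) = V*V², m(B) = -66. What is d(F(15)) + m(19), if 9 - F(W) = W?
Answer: -282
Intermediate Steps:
F(W) = 9 - W
d(V) = V³
d(F(15)) + m(19) = (9 - 1*15)³ - 66 = (9 - 15)³ - 66 = (-6)³ - 66 = -216 - 66 = -282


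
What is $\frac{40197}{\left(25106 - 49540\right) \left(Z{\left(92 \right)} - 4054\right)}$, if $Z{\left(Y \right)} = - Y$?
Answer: $\frac{13399}{33767788} \approx 0.0003968$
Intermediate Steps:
$\frac{40197}{\left(25106 - 49540\right) \left(Z{\left(92 \right)} - 4054\right)} = \frac{40197}{\left(25106 - 49540\right) \left(\left(-1\right) 92 - 4054\right)} = \frac{40197}{\left(-24434\right) \left(-92 - 4054\right)} = \frac{40197}{\left(-24434\right) \left(-4146\right)} = \frac{40197}{101303364} = 40197 \cdot \frac{1}{101303364} = \frac{13399}{33767788}$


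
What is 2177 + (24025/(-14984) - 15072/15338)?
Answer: 249866901243/114912296 ≈ 2174.4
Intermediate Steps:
2177 + (24025/(-14984) - 15072/15338) = 2177 + (24025*(-1/14984) - 15072*1/15338) = 2177 + (-24025/14984 - 7536/7669) = 2177 - 297167149/114912296 = 249866901243/114912296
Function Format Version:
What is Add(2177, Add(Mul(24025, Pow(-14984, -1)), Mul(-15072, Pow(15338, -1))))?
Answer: Rational(249866901243, 114912296) ≈ 2174.4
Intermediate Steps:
Add(2177, Add(Mul(24025, Pow(-14984, -1)), Mul(-15072, Pow(15338, -1)))) = Add(2177, Add(Mul(24025, Rational(-1, 14984)), Mul(-15072, Rational(1, 15338)))) = Add(2177, Add(Rational(-24025, 14984), Rational(-7536, 7669))) = Add(2177, Rational(-297167149, 114912296)) = Rational(249866901243, 114912296)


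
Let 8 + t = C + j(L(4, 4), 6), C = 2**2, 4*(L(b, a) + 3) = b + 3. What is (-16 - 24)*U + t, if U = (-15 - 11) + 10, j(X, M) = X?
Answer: 2539/4 ≈ 634.75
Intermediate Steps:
L(b, a) = -9/4 + b/4 (L(b, a) = -3 + (b + 3)/4 = -3 + (3 + b)/4 = -3 + (3/4 + b/4) = -9/4 + b/4)
C = 4
U = -16 (U = -26 + 10 = -16)
t = -21/4 (t = -8 + (4 + (-9/4 + (1/4)*4)) = -8 + (4 + (-9/4 + 1)) = -8 + (4 - 5/4) = -8 + 11/4 = -21/4 ≈ -5.2500)
(-16 - 24)*U + t = (-16 - 24)*(-16) - 21/4 = -40*(-16) - 21/4 = 640 - 21/4 = 2539/4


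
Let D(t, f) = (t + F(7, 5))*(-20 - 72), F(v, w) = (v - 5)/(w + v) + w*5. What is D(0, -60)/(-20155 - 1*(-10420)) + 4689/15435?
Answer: 5425639/10017315 ≈ 0.54163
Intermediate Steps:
F(v, w) = 5*w + (-5 + v)/(v + w) (F(v, w) = (-5 + v)/(v + w) + 5*w = 5*w + (-5 + v)/(v + w))
D(t, f) = -6946/3 - 92*t (D(t, f) = (t + (-5 + 7 + 5*5² + 5*7*5)/(7 + 5))*(-20 - 72) = (t + (-5 + 7 + 5*25 + 175)/12)*(-92) = (t + (-5 + 7 + 125 + 175)/12)*(-92) = (t + (1/12)*302)*(-92) = (t + 151/6)*(-92) = (151/6 + t)*(-92) = -6946/3 - 92*t)
D(0, -60)/(-20155 - 1*(-10420)) + 4689/15435 = (-6946/3 - 92*0)/(-20155 - 1*(-10420)) + 4689/15435 = (-6946/3 + 0)/(-20155 + 10420) + 4689*(1/15435) = -6946/3/(-9735) + 521/1715 = -6946/3*(-1/9735) + 521/1715 = 6946/29205 + 521/1715 = 5425639/10017315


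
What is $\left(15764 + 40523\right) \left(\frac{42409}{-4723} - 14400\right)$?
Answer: $- \frac{3830533489783}{4723} \approx -8.1104 \cdot 10^{8}$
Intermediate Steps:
$\left(15764 + 40523\right) \left(\frac{42409}{-4723} - 14400\right) = 56287 \left(42409 \left(- \frac{1}{4723}\right) - 14400\right) = 56287 \left(- \frac{42409}{4723} - 14400\right) = 56287 \left(- \frac{68053609}{4723}\right) = - \frac{3830533489783}{4723}$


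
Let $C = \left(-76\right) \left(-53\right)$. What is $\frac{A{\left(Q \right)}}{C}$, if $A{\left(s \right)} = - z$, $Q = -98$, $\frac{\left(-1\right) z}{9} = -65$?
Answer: $- \frac{585}{4028} \approx -0.14523$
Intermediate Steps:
$z = 585$ ($z = \left(-9\right) \left(-65\right) = 585$)
$A{\left(s \right)} = -585$ ($A{\left(s \right)} = \left(-1\right) 585 = -585$)
$C = 4028$
$\frac{A{\left(Q \right)}}{C} = - \frac{585}{4028}$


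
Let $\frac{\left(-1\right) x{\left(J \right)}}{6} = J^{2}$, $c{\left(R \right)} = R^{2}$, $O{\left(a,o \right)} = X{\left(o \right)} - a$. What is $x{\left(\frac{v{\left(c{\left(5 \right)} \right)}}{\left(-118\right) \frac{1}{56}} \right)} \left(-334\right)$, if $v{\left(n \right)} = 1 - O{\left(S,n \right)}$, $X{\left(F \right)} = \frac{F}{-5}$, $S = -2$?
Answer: $\frac{25138176}{3481} \approx 7221.5$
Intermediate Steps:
$X{\left(F \right)} = - \frac{F}{5}$ ($X{\left(F \right)} = F \left(- \frac{1}{5}\right) = - \frac{F}{5}$)
$O{\left(a,o \right)} = - a - \frac{o}{5}$ ($O{\left(a,o \right)} = - \frac{o}{5} - a = - a - \frac{o}{5}$)
$v{\left(n \right)} = -1 + \frac{n}{5}$ ($v{\left(n \right)} = 1 - \left(\left(-1\right) \left(-2\right) - \frac{n}{5}\right) = 1 - \left(2 - \frac{n}{5}\right) = 1 + \left(-2 + \frac{n}{5}\right) = -1 + \frac{n}{5}$)
$x{\left(J \right)} = - 6 J^{2}$
$x{\left(\frac{v{\left(c{\left(5 \right)} \right)}}{\left(-118\right) \frac{1}{56}} \right)} \left(-334\right) = - 6 \left(\frac{-1 + \frac{5^{2}}{5}}{\left(-118\right) \frac{1}{56}}\right)^{2} \left(-334\right) = - 6 \left(\frac{-1 + \frac{1}{5} \cdot 25}{\left(-118\right) \frac{1}{56}}\right)^{2} \left(-334\right) = - 6 \left(\frac{-1 + 5}{- \frac{59}{28}}\right)^{2} \left(-334\right) = - 6 \left(4 \left(- \frac{28}{59}\right)\right)^{2} \left(-334\right) = - 6 \left(- \frac{112}{59}\right)^{2} \left(-334\right) = \left(-6\right) \frac{12544}{3481} \left(-334\right) = \left(- \frac{75264}{3481}\right) \left(-334\right) = \frac{25138176}{3481}$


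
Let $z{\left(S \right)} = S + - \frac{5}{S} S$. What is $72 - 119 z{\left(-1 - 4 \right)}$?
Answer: $1262$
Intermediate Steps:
$z{\left(S \right)} = -5 + S$ ($z{\left(S \right)} = S - 5 = -5 + S$)
$72 - 119 z{\left(-1 - 4 \right)} = 72 - 119 \left(-5 - 5\right) = 72 - -1190 = 72 + 1190 = 1262$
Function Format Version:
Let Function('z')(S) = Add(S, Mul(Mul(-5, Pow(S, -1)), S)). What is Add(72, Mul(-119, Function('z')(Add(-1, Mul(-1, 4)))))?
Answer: 1262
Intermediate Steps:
Function('z')(S) = Add(-5, S) (Function('z')(S) = Add(S, -5) = Add(-5, S))
Add(72, Mul(-119, Function('z')(Add(-1, Mul(-1, 4))))) = Add(72, Mul(-119, Add(-5, Add(-1, Mul(-1, 4))))) = Add(72, Mul(-119, Add(-5, Add(-1, -4)))) = Add(72, Mul(-119, Add(-5, -5))) = Add(72, Mul(-119, -10)) = Add(72, 1190) = 1262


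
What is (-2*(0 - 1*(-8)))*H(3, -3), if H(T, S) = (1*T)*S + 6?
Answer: 48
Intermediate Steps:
H(T, S) = 6 + S*T (H(T, S) = T*S + 6 = S*T + 6 = 6 + S*T)
(-2*(0 - 1*(-8)))*H(3, -3) = (-2*(0 - 1*(-8)))*(6 - 3*3) = (-2*(0 + 8))*(6 - 9) = -2*8*(-3) = -16*(-3) = 48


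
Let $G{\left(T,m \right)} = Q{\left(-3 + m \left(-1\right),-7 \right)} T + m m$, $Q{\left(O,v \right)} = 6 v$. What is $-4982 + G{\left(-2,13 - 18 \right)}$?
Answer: $-4873$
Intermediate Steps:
$G{\left(T,m \right)} = m^{2} - 42 T$ ($G{\left(T,m \right)} = 6 \left(-7\right) T + m m = - 42 T + m^{2} = m^{2} - 42 T$)
$-4982 + G{\left(-2,13 - 18 \right)} = -4982 + \left(\left(13 - 18\right)^{2} - -84\right) = -4982 + \left(\left(13 - 18\right)^{2} + 84\right) = -4982 + \left(\left(-5\right)^{2} + 84\right) = -4982 + \left(25 + 84\right) = -4982 + 109 = -4873$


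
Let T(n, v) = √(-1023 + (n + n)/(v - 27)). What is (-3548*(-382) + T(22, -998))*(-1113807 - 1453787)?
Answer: -3479952581584 - 2567594*I*√42993379/205 ≈ -3.48e+12 - 8.2125e+7*I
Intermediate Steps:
T(n, v) = √(-1023 + 2*n/(-27 + v)) (T(n, v) = √(-1023 + (2*n)/(-27 + v)) = √(-1023 + 2*n/(-27 + v)))
(-3548*(-382) + T(22, -998))*(-1113807 - 1453787) = (-3548*(-382) + √((27621 - 1023*(-998) + 2*22)/(-27 - 998)))*(-1113807 - 1453787) = (1355336 + √((27621 + 1020954 + 44)/(-1025)))*(-2567594) = (1355336 + √(-1/1025*1048619))*(-2567594) = (1355336 + √(-1048619/1025))*(-2567594) = (1355336 + I*√42993379/205)*(-2567594) = -3479952581584 - 2567594*I*√42993379/205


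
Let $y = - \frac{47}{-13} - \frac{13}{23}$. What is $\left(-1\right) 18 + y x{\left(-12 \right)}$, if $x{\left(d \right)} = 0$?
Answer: $-18$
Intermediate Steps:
$y = \frac{912}{299}$ ($y = \left(-47\right) \left(- \frac{1}{13}\right) - \frac{13}{23} = \frac{47}{13} - \frac{13}{23} = \frac{912}{299} \approx 3.0502$)
$\left(-1\right) 18 + y x{\left(-12 \right)} = \left(-1\right) 18 + \frac{912}{299} \cdot 0 = -18 + 0 = -18$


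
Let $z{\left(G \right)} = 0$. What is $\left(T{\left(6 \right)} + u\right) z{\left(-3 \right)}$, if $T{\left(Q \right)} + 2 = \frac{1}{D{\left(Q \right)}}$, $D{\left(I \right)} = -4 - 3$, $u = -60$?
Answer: $0$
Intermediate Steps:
$D{\left(I \right)} = -7$
$T{\left(Q \right)} = - \frac{15}{7}$ ($T{\left(Q \right)} = -2 + \frac{1}{-7} = -2 - \frac{1}{7} = - \frac{15}{7}$)
$\left(T{\left(6 \right)} + u\right) z{\left(-3 \right)} = \left(- \frac{15}{7} - 60\right) 0 = \left(- \frac{435}{7}\right) 0 = 0$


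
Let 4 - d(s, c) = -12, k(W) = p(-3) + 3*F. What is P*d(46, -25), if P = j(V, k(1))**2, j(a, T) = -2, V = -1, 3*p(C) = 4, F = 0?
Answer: 64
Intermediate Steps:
p(C) = 4/3 (p(C) = (1/3)*4 = 4/3)
k(W) = 4/3 (k(W) = 4/3 + 3*0 = 4/3 + 0 = 4/3)
d(s, c) = 16 (d(s, c) = 4 - 1*(-12) = 4 + 12 = 16)
P = 4 (P = (-2)**2 = 4)
P*d(46, -25) = 4*16 = 64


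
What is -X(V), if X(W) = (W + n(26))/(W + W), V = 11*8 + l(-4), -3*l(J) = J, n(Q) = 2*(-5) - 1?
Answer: -235/536 ≈ -0.43843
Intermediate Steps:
n(Q) = -11 (n(Q) = -10 - 1 = -11)
l(J) = -J/3
V = 268/3 (V = 11*8 - 1/3*(-4) = 88 + 4/3 = 268/3 ≈ 89.333)
X(W) = (-11 + W)/(2*W) (X(W) = (W - 11)/(W + W) = (-11 + W)/((2*W)) = (-11 + W)*(1/(2*W)) = (-11 + W)/(2*W))
-X(V) = -(-11 + 268/3)/(2*268/3) = -3*235/(2*268*3) = -1*235/536 = -235/536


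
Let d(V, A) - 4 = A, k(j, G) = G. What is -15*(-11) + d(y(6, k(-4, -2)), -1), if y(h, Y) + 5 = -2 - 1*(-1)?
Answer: 168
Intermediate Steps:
y(h, Y) = -6 (y(h, Y) = -5 + (-2 - 1*(-1)) = -5 + (-2 + 1) = -5 - 1 = -6)
d(V, A) = 4 + A
-15*(-11) + d(y(6, k(-4, -2)), -1) = -15*(-11) + (4 - 1) = 165 + 3 = 168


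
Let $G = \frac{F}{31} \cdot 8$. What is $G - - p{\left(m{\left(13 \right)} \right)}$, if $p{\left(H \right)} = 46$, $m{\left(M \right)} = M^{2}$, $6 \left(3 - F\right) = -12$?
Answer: $\frac{1466}{31} \approx 47.29$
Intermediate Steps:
$F = 5$ ($F = 3 - -2 = 3 + 2 = 5$)
$G = \frac{40}{31}$ ($G = \frac{1}{31} \cdot 5 \cdot 8 = \frac{5}{31} \cdot 8 = \frac{40}{31} \approx 1.2903$)
$G - - p{\left(m{\left(13 \right)} \right)} = \frac{40}{31} - \left(-1\right) 46 = \frac{40}{31} - -46 = \frac{40}{31} + 46 = \frac{1466}{31}$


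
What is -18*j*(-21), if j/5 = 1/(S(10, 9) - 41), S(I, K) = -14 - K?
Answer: -945/32 ≈ -29.531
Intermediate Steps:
j = -5/64 (j = 5/((-14 - 1*9) - 41) = 5/((-14 - 9) - 41) = 5/(-23 - 41) = 5/(-64) = 5*(-1/64) = -5/64 ≈ -0.078125)
-18*j*(-21) = -18*(-5/64)*(-21) = (45/32)*(-21) = -945/32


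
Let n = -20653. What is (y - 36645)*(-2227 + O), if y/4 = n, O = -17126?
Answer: 2307980721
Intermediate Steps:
y = -82612 (y = 4*(-20653) = -82612)
(y - 36645)*(-2227 + O) = (-82612 - 36645)*(-2227 - 17126) = -119257*(-19353) = 2307980721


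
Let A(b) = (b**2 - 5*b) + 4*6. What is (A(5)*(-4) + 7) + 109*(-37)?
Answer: -4122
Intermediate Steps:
A(b) = 24 + b**2 - 5*b (A(b) = (b**2 - 5*b) + 24 = 24 + b**2 - 5*b)
(A(5)*(-4) + 7) + 109*(-37) = ((24 + 5**2 - 5*5)*(-4) + 7) + 109*(-37) = ((24 + 25 - 25)*(-4) + 7) - 4033 = (24*(-4) + 7) - 4033 = (-96 + 7) - 4033 = -89 - 4033 = -4122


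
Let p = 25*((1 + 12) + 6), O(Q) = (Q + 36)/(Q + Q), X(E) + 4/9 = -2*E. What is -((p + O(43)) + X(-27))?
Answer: -409813/774 ≈ -529.47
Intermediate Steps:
X(E) = -4/9 - 2*E
O(Q) = (36 + Q)/(2*Q) (O(Q) = (36 + Q)/((2*Q)) = (36 + Q)*(1/(2*Q)) = (36 + Q)/(2*Q))
p = 475 (p = 25*(13 + 6) = 25*19 = 475)
-((p + O(43)) + X(-27)) = -((475 + (1/2)*(36 + 43)/43) + (-4/9 - 2*(-27))) = -((475 + (1/2)*(1/43)*79) + (-4/9 + 54)) = -((475 + 79/86) + 482/9) = -(40929/86 + 482/9) = -1*409813/774 = -409813/774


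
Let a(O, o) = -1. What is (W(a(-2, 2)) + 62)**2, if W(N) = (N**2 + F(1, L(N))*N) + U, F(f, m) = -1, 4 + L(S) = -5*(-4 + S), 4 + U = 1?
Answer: 3721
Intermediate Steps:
U = -3 (U = -4 + 1 = -3)
L(S) = 16 - 5*S (L(S) = -4 - 5*(-4 + S) = -4 + (20 - 5*S) = 16 - 5*S)
W(N) = -3 + N**2 - N (W(N) = (N**2 - N) - 3 = -3 + N**2 - N)
(W(a(-2, 2)) + 62)**2 = ((-3 + (-1)**2 - 1*(-1)) + 62)**2 = ((-3 + 1 + 1) + 62)**2 = (-1 + 62)**2 = 61**2 = 3721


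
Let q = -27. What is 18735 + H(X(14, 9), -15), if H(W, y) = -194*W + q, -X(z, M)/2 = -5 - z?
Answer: 11336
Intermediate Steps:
X(z, M) = 10 + 2*z (X(z, M) = -2*(-5 - z) = 10 + 2*z)
H(W, y) = -27 - 194*W (H(W, y) = -194*W - 27 = -27 - 194*W)
18735 + H(X(14, 9), -15) = 18735 + (-27 - 194*(10 + 2*14)) = 18735 + (-27 - 194*(10 + 28)) = 18735 + (-27 - 194*38) = 18735 + (-27 - 7372) = 18735 - 7399 = 11336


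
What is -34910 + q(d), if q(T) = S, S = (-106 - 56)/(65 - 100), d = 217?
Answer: -1221688/35 ≈ -34905.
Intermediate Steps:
S = 162/35 (S = -162/(-35) = -162*(-1/35) = 162/35 ≈ 4.6286)
q(T) = 162/35
-34910 + q(d) = -34910 + 162/35 = -1221688/35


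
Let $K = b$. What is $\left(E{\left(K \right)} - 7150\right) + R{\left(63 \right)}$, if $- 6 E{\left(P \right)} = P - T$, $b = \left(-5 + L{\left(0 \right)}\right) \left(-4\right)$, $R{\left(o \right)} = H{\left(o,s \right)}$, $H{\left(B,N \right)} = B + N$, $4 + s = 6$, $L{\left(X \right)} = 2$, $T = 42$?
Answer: $-7080$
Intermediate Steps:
$s = 2$ ($s = -4 + 6 = 2$)
$R{\left(o \right)} = 2 + o$ ($R{\left(o \right)} = o + 2 = 2 + o$)
$b = 12$ ($b = \left(-5 + 2\right) \left(-4\right) = \left(-3\right) \left(-4\right) = 12$)
$K = 12$
$E{\left(P \right)} = 7 - \frac{P}{6}$ ($E{\left(P \right)} = - \frac{P - 42}{6} = - \frac{-42 + P}{6} = 7 - \frac{P}{6}$)
$\left(E{\left(K \right)} - 7150\right) + R{\left(63 \right)} = \left(\left(7 - 2\right) - 7150\right) + \left(2 + 63\right) = \left(\left(7 - 2\right) - 7150\right) + 65 = \left(5 - 7150\right) + 65 = -7145 + 65 = -7080$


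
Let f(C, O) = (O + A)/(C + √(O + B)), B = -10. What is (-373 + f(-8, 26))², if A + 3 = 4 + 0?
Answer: 2307361/16 ≈ 1.4421e+5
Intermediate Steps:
A = 1 (A = -3 + (4 + 0) = -3 + 4 = 1)
f(C, O) = (1 + O)/(C + √(-10 + O)) (f(C, O) = (O + 1)/(C + √(O - 10)) = (1 + O)/(C + √(-10 + O)))
(-373 + f(-8, 26))² = (-373 + (1 + 26)/(-8 + √(-10 + 26)))² = (-373 + 27/(-8 + √16))² = (-373 + 27/(-8 + 4))² = (-373 + 27/(-4))² = (-373 - ¼*27)² = (-373 - 27/4)² = (-1519/4)² = 2307361/16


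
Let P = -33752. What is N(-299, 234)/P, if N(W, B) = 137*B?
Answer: -16029/16876 ≈ -0.94981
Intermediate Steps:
N(-299, 234)/P = (137*234)/(-33752) = 32058*(-1/33752) = -16029/16876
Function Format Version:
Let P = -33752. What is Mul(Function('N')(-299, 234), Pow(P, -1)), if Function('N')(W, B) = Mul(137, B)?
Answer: Rational(-16029, 16876) ≈ -0.94981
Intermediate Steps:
Mul(Function('N')(-299, 234), Pow(P, -1)) = Mul(Mul(137, 234), Pow(-33752, -1)) = Mul(32058, Rational(-1, 33752)) = Rational(-16029, 16876)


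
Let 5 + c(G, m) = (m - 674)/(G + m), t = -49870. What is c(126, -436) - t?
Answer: 1545926/31 ≈ 49869.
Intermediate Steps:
c(G, m) = -5 + (-674 + m)/(G + m) (c(G, m) = -5 + (m - 674)/(G + m) = -5 + (-674 + m)/(G + m))
c(126, -436) - t = (-674 - 5*126 - 4*(-436))/(126 - 436) - 1*(-49870) = (-674 - 630 + 1744)/(-310) + 49870 = -1/310*440 + 49870 = -44/31 + 49870 = 1545926/31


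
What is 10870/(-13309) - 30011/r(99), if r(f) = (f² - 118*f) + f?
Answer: 380046059/23716638 ≈ 16.024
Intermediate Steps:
r(f) = f² - 117*f
10870/(-13309) - 30011/r(99) = 10870/(-13309) - 30011*1/(99*(-117 + 99)) = 10870*(-1/13309) - 30011/(99*(-18)) = -10870/13309 - 30011/(-1782) = -10870/13309 - 30011*(-1/1782) = -10870/13309 + 30011/1782 = 380046059/23716638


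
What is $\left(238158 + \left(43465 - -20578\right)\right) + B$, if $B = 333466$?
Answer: $635667$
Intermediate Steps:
$\left(238158 + \left(43465 - -20578\right)\right) + B = \left(238158 + \left(43465 - -20578\right)\right) + 333466 = \left(238158 + \left(43465 + 20578\right)\right) + 333466 = \left(238158 + 64043\right) + 333466 = 302201 + 333466 = 635667$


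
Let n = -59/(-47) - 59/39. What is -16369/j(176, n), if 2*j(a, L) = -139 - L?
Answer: 60008754/254315 ≈ 235.96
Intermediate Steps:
n = -472/1833 (n = -59*(-1/47) - 59*1/39 = 59/47 - 59/39 = -472/1833 ≈ -0.25750)
j(a, L) = -139/2 - L/2 (j(a, L) = (-139 - L)/2 = -139/2 - L/2)
-16369/j(176, n) = -16369/(-139/2 - ½*(-472/1833)) = -16369/(-139/2 + 236/1833) = -16369/(-254315/3666) = -16369*(-3666/254315) = 60008754/254315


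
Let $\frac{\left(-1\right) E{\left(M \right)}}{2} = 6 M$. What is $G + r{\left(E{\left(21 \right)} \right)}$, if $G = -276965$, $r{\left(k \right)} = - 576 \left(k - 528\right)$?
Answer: $172315$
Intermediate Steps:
$E{\left(M \right)} = - 12 M$ ($E{\left(M \right)} = - 2 \cdot 6 M = - 12 M$)
$r{\left(k \right)} = 304128 - 576 k$ ($r{\left(k \right)} = - 576 \left(-528 + k\right) = 304128 - 576 k$)
$G + r{\left(E{\left(21 \right)} \right)} = -276965 + \left(304128 - 576 \left(\left(-12\right) 21\right)\right) = -276965 + \left(304128 - -145152\right) = -276965 + \left(304128 + 145152\right) = -276965 + 449280 = 172315$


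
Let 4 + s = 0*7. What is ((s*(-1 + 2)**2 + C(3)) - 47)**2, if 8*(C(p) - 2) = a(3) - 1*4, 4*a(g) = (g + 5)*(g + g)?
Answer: 2304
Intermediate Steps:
a(g) = g*(5 + g)/2 (a(g) = ((g + 5)*(g + g))/4 = ((5 + g)*(2*g))/4 = (2*g*(5 + g))/4 = g*(5 + g)/2)
s = -4 (s = -4 + 0*7 = -4 + 0 = -4)
C(p) = 3 (C(p) = 2 + ((1/2)*3*(5 + 3) - 1*4)/8 = 2 + ((1/2)*3*8 - 4)/8 = 2 + (12 - 4)/8 = 2 + (1/8)*8 = 2 + 1 = 3)
((s*(-1 + 2)**2 + C(3)) - 47)**2 = ((-4*(-1 + 2)**2 + 3) - 47)**2 = ((-4*1**2 + 3) - 47)**2 = ((-4*1 + 3) - 47)**2 = ((-4 + 3) - 47)**2 = (-1 - 47)**2 = (-48)**2 = 2304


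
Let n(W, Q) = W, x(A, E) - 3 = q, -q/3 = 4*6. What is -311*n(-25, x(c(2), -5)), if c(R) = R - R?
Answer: 7775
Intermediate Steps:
c(R) = 0
q = -72 (q = -12*6 = -3*24 = -72)
x(A, E) = -69 (x(A, E) = 3 - 72 = -69)
-311*n(-25, x(c(2), -5)) = -311*(-25) = 7775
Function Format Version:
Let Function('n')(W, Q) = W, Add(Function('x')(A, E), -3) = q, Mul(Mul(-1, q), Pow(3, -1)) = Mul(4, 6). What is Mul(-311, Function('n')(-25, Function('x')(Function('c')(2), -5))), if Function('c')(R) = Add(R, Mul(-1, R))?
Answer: 7775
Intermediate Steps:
Function('c')(R) = 0
q = -72 (q = Mul(-3, Mul(4, 6)) = Mul(-3, 24) = -72)
Function('x')(A, E) = -69 (Function('x')(A, E) = Add(3, -72) = -69)
Mul(-311, Function('n')(-25, Function('x')(Function('c')(2), -5))) = Mul(-311, -25) = 7775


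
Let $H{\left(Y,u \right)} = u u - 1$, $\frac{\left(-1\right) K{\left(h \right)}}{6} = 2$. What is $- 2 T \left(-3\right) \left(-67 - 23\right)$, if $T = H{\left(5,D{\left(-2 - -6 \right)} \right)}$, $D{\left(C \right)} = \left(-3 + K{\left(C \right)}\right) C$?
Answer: $-1943460$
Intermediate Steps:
$K{\left(h \right)} = -12$ ($K{\left(h \right)} = \left(-6\right) 2 = -12$)
$D{\left(C \right)} = - 15 C$ ($D{\left(C \right)} = \left(-3 - 12\right) C = - 15 C$)
$H{\left(Y,u \right)} = -1 + u^{2}$ ($H{\left(Y,u \right)} = u^{2} - 1 = -1 + u^{2}$)
$T = 3599$ ($T = -1 + \left(- 15 \left(-2 - -6\right)\right)^{2} = -1 + \left(- 15 \left(-2 + 6\right)\right)^{2} = -1 + \left(\left(-15\right) 4\right)^{2} = -1 + \left(-60\right)^{2} = -1 + 3600 = 3599$)
$- 2 T \left(-3\right) \left(-67 - 23\right) = \left(-2\right) 3599 \left(-3\right) \left(-67 - 23\right) = \left(-7198\right) \left(-3\right) \left(-90\right) = 21594 \left(-90\right) = -1943460$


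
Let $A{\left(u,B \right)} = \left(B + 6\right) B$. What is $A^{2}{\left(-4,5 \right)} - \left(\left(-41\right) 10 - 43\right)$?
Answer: $3478$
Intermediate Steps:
$A{\left(u,B \right)} = B \left(6 + B\right)$ ($A{\left(u,B \right)} = \left(6 + B\right) B = B \left(6 + B\right)$)
$A^{2}{\left(-4,5 \right)} - \left(\left(-41\right) 10 - 43\right) = \left(5 \left(6 + 5\right)\right)^{2} - \left(\left(-41\right) 10 - 43\right) = \left(5 \cdot 11\right)^{2} - \left(-410 - 43\right) = 55^{2} - -453 = 3025 + 453 = 3478$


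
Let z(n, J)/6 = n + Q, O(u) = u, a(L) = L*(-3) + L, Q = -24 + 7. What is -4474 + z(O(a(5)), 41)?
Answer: -4636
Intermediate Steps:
Q = -17
a(L) = -2*L (a(L) = -3*L + L = -2*L)
z(n, J) = -102 + 6*n (z(n, J) = 6*(n - 17) = 6*(-17 + n) = -102 + 6*n)
-4474 + z(O(a(5)), 41) = -4474 + (-102 + 6*(-2*5)) = -4474 + (-102 + 6*(-10)) = -4474 + (-102 - 60) = -4474 - 162 = -4636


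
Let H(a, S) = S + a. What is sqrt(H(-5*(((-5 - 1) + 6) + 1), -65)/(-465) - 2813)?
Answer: I*sqrt(24328335)/93 ≈ 53.036*I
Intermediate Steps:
sqrt(H(-5*(((-5 - 1) + 6) + 1), -65)/(-465) - 2813) = sqrt((-65 - 5*(((-5 - 1) + 6) + 1))/(-465) - 2813) = sqrt((-65 - 5*((-6 + 6) + 1))*(-1/465) - 2813) = sqrt((-65 - 5*(0 + 1))*(-1/465) - 2813) = sqrt((-65 - 5*1)*(-1/465) - 2813) = sqrt((-65 - 5)*(-1/465) - 2813) = sqrt(-70*(-1/465) - 2813) = sqrt(14/93 - 2813) = sqrt(-261595/93) = I*sqrt(24328335)/93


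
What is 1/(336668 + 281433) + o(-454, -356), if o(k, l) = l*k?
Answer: 99899956025/618101 ≈ 1.6162e+5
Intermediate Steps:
o(k, l) = k*l
1/(336668 + 281433) + o(-454, -356) = 1/(336668 + 281433) - 454*(-356) = 1/618101 + 161624 = 99899956025/618101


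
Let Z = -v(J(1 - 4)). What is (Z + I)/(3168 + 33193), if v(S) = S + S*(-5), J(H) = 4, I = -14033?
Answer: -14017/36361 ≈ -0.38550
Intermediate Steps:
v(S) = -4*S (v(S) = S - 5*S = -4*S)
Z = 16 (Z = -(-4)*4 = -1*(-16) = 16)
(Z + I)/(3168 + 33193) = (16 - 14033)/(3168 + 33193) = -14017/36361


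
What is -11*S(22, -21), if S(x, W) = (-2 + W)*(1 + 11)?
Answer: 3036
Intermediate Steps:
S(x, W) = -24 + 12*W (S(x, W) = (-2 + W)*12 = -24 + 12*W)
-11*S(22, -21) = -11*(-24 + 12*(-21)) = -11*(-24 - 252) = -11*(-276) = 3036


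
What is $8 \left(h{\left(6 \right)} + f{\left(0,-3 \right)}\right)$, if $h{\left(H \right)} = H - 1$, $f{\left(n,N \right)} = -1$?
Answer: $32$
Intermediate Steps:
$h{\left(H \right)} = -1 + H$
$8 \left(h{\left(6 \right)} + f{\left(0,-3 \right)}\right) = 8 \left(\left(-1 + 6\right) - 1\right) = 8 \left(5 - 1\right) = 8 \cdot 4 = 32$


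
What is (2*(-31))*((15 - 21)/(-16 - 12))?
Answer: -93/7 ≈ -13.286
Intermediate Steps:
(2*(-31))*((15 - 21)/(-16 - 12)) = -(-372)/(-28) = -(-372)*(-1)/28 = -62*3/14 = -93/7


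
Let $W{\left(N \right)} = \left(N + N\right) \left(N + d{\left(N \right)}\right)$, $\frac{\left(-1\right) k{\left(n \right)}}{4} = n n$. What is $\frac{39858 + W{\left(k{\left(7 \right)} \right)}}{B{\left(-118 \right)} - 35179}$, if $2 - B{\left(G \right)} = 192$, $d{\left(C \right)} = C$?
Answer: $- \frac{193522}{35369} \approx -5.4715$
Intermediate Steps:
$k{\left(n \right)} = - 4 n^{2}$ ($k{\left(n \right)} = - 4 n n = - 4 n^{2}$)
$W{\left(N \right)} = 4 N^{2}$ ($W{\left(N \right)} = \left(N + N\right) \left(N + N\right) = 2 N 2 N = 4 N^{2}$)
$B{\left(G \right)} = -190$ ($B{\left(G \right)} = 2 - 192 = -190$)
$\frac{39858 + W{\left(k{\left(7 \right)} \right)}}{B{\left(-118 \right)} - 35179} = \frac{39858 + 4 \left(- 4 \cdot 7^{2}\right)^{2}}{-190 - 35179} = \frac{39858 + 4 \left(\left(-4\right) 49\right)^{2}}{-35369} = \left(39858 + 4 \left(-196\right)^{2}\right) \left(- \frac{1}{35369}\right) = \left(39858 + 4 \cdot 38416\right) \left(- \frac{1}{35369}\right) = \left(39858 + 153664\right) \left(- \frac{1}{35369}\right) = 193522 \left(- \frac{1}{35369}\right) = - \frac{193522}{35369}$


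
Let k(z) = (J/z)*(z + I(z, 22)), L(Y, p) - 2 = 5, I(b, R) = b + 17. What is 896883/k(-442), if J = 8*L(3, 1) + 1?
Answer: 7772986/969 ≈ 8021.7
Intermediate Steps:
I(b, R) = 17 + b
L(Y, p) = 7 (L(Y, p) = 2 + 5 = 7)
J = 57 (J = 8*7 + 1 = 56 + 1 = 57)
k(z) = 57*(17 + 2*z)/z (k(z) = (57/z)*(z + (17 + z)) = (57/z)*(17 + 2*z) = 57*(17 + 2*z)/z)
896883/k(-442) = 896883/(114 + 969/(-442)) = 896883/(114 + 969*(-1/442)) = 896883/(114 - 57/26) = 896883/(2907/26) = 896883*(26/2907) = 7772986/969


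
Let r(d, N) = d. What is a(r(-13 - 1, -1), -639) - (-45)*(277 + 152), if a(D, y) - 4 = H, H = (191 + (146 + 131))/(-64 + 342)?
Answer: 2684185/139 ≈ 19311.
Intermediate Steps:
H = 234/139 (H = (191 + 277)/278 = 468*(1/278) = 234/139 ≈ 1.6835)
a(D, y) = 790/139 (a(D, y) = 4 + 234/139 = 790/139)
a(r(-13 - 1, -1), -639) - (-45)*(277 + 152) = 790/139 - (-45)*(277 + 152) = 790/139 - (-45)*429 = 790/139 - 1*(-19305) = 790/139 + 19305 = 2684185/139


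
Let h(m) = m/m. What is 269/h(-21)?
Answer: 269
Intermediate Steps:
h(m) = 1
269/h(-21) = 269/1 = 269*1 = 269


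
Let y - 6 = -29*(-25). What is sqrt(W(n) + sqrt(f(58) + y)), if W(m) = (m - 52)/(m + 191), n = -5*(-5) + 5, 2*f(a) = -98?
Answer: sqrt(-4862 + 48841*sqrt(682))/221 ≈ 5.1005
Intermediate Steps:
y = 731 (y = 6 - 29*(-25) = 6 + 725 = 731)
f(a) = -49 (f(a) = (1/2)*(-98) = -49)
n = 30 (n = 25 + 5 = 30)
W(m) = (-52 + m)/(191 + m)
sqrt(W(n) + sqrt(f(58) + y)) = sqrt((-52 + 30)/(191 + 30) + sqrt(-49 + 731)) = sqrt(-22/221 + sqrt(682))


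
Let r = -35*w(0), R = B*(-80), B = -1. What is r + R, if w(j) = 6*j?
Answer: 80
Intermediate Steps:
R = 80 (R = -1*(-80) = 80)
r = 0 (r = -210*0 = -35*0 = 0)
r + R = 0 + 80 = 80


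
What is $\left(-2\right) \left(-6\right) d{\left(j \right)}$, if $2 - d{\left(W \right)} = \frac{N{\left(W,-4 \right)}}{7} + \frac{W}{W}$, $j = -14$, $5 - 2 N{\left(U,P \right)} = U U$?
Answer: $\frac{1230}{7} \approx 175.71$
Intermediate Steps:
$N{\left(U,P \right)} = \frac{5}{2} - \frac{U^{2}}{2}$ ($N{\left(U,P \right)} = \frac{5}{2} - \frac{U U}{2} = \frac{5}{2} - \frac{U^{2}}{2}$)
$d{\left(W \right)} = \frac{9}{14} + \frac{W^{2}}{14}$ ($d{\left(W \right)} = 2 - \left(\frac{\frac{5}{2} - \frac{W^{2}}{2}}{7} + \frac{W}{W}\right) = 2 - \left(\left(\frac{5}{2} - \frac{W^{2}}{2}\right) \frac{1}{7} + 1\right) = 2 - \left(\left(\frac{5}{14} - \frac{W^{2}}{14}\right) + 1\right) = 2 - \left(\frac{19}{14} - \frac{W^{2}}{14}\right) = 2 + \left(- \frac{19}{14} + \frac{W^{2}}{14}\right) = \frac{9}{14} + \frac{W^{2}}{14}$)
$\left(-2\right) \left(-6\right) d{\left(j \right)} = \left(-2\right) \left(-6\right) \left(\frac{9}{14} + \frac{\left(-14\right)^{2}}{14}\right) = 12 \left(\frac{9}{14} + \frac{1}{14} \cdot 196\right) = 12 \left(\frac{9}{14} + 14\right) = 12 \cdot \frac{205}{14} = \frac{1230}{7}$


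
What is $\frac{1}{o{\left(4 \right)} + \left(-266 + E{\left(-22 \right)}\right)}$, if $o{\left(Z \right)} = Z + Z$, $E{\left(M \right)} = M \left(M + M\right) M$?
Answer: $- \frac{1}{21554} \approx -4.6395 \cdot 10^{-5}$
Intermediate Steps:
$E{\left(M \right)} = 2 M^{3}$ ($E{\left(M \right)} = M 2 M M = 2 M^{2} M = 2 M^{3}$)
$o{\left(Z \right)} = 2 Z$
$\frac{1}{o{\left(4 \right)} + \left(-266 + E{\left(-22 \right)}\right)} = \frac{1}{2 \cdot 4 + \left(-266 + 2 \left(-22\right)^{3}\right)} = \frac{1}{8 + \left(-266 + 2 \left(-10648\right)\right)} = \frac{1}{8 - 21562} = \frac{1}{-21554} = - \frac{1}{21554}$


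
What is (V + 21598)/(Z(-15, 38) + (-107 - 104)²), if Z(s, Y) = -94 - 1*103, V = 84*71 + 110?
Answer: 6918/11081 ≈ 0.62431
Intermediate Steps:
V = 6074 (V = 5964 + 110 = 6074)
Z(s, Y) = -197 (Z(s, Y) = -94 - 103 = -197)
(V + 21598)/(Z(-15, 38) + (-107 - 104)²) = (6074 + 21598)/(-197 + (-107 - 104)²) = 27672/(-197 + (-211)²) = 27672/(-197 + 44521) = 27672/44324 = 27672*(1/44324) = 6918/11081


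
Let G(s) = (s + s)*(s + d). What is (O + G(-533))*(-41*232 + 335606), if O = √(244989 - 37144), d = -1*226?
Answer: 263840698836 + 326094*√207845 ≈ 2.6399e+11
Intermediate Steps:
d = -226
G(s) = 2*s*(-226 + s) (G(s) = (s + s)*(s - 226) = (2*s)*(-226 + s) = 2*s*(-226 + s))
O = √207845 ≈ 455.90
(O + G(-533))*(-41*232 + 335606) = (√207845 + 2*(-533)*(-226 - 533))*(-41*232 + 335606) = (√207845 + 2*(-533)*(-759))*(-9512 + 335606) = (√207845 + 809094)*326094 = (809094 + √207845)*326094 = 263840698836 + 326094*√207845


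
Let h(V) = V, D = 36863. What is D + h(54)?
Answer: 36917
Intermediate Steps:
D + h(54) = 36863 + 54 = 36917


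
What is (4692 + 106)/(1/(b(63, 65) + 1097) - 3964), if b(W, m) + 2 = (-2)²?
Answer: -5273002/4356435 ≈ -1.2104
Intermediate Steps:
b(W, m) = 2 (b(W, m) = -2 + (-2)² = -2 + 4 = 2)
(4692 + 106)/(1/(b(63, 65) + 1097) - 3964) = (4692 + 106)/(1/(2 + 1097) - 3964) = 4798/(1/1099 - 3964) = 4798/(-4356435/1099) = 4798*(-1099/4356435) = -5273002/4356435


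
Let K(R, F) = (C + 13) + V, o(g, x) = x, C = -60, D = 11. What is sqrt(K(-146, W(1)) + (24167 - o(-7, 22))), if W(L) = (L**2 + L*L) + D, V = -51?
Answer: sqrt(24047) ≈ 155.07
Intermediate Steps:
W(L) = 11 + 2*L**2 (W(L) = (L**2 + L*L) + 11 = (L**2 + L**2) + 11 = 2*L**2 + 11 = 11 + 2*L**2)
K(R, F) = -98 (K(R, F) = (-60 + 13) - 51 = -47 - 51 = -98)
sqrt(K(-146, W(1)) + (24167 - o(-7, 22))) = sqrt(-98 + (24167 - 1*22)) = sqrt(-98 + (24167 - 22)) = sqrt(-98 + 24145) = sqrt(24047)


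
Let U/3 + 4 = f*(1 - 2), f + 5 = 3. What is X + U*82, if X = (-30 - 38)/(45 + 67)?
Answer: -13793/28 ≈ -492.61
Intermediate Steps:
f = -2 (f = -5 + 3 = -2)
X = -17/28 (X = -68/112 = -68*1/112 = -17/28 ≈ -0.60714)
U = -6 (U = -12 + 3*(-2*(1 - 2)) = -12 + 3*(-2*(-1)) = -12 + 3*2 = -12 + 6 = -6)
X + U*82 = -17/28 - 6*82 = -17/28 - 492 = -13793/28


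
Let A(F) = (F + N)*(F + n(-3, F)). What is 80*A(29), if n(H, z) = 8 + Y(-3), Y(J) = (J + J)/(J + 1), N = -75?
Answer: -147200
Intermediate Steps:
Y(J) = 2*J/(1 + J) (Y(J) = (2*J)/(1 + J) = 2*J/(1 + J))
n(H, z) = 11 (n(H, z) = 8 + 2*(-3)/(1 - 3) = 8 + 2*(-3)/(-2) = 8 + 2*(-3)*(-1/2) = 8 + 3 = 11)
A(F) = (-75 + F)*(11 + F) (A(F) = (F - 75)*(F + 11) = (-75 + F)*(11 + F))
80*A(29) = 80*(-825 + 29**2 - 64*29) = 80*(-825 + 841 - 1856) = 80*(-1840) = -147200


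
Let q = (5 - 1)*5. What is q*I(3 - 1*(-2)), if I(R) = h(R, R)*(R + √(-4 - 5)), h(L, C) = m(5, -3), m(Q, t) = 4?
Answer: 400 + 240*I ≈ 400.0 + 240.0*I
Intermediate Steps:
h(L, C) = 4
I(R) = 4*R + 12*I (I(R) = 4*(R + √(-4 - 5)) = 4*(R + √(-9)) = 4*(R + 3*I) = 4*R + 12*I)
q = 20 (q = 4*5 = 20)
q*I(3 - 1*(-2)) = 20*(4*(3 - 1*(-2)) + 12*I) = 20*(4*(3 + 2) + 12*I) = 20*(4*5 + 12*I) = 20*(20 + 12*I) = 400 + 240*I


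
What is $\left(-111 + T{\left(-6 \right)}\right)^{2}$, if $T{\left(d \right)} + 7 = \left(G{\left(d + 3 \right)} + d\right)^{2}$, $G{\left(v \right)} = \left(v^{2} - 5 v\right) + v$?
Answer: $11449$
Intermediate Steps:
$G{\left(v \right)} = v^{2} - 4 v$
$T{\left(d \right)} = -7 + \left(d + \left(-1 + d\right) \left(3 + d\right)\right)^{2}$ ($T{\left(d \right)} = -7 + \left(\left(d + 3\right) \left(-4 + \left(d + 3\right)\right) + d\right)^{2} = -7 + \left(\left(3 + d\right) \left(-4 + \left(3 + d\right)\right) + d\right)^{2} = -7 + \left(\left(3 + d\right) \left(-1 + d\right) + d\right)^{2} = -7 + \left(\left(-1 + d\right) \left(3 + d\right) + d\right)^{2} = -7 + \left(d + \left(-1 + d\right) \left(3 + d\right)\right)^{2}$)
$\left(-111 + T{\left(-6 \right)}\right)^{2} = \left(-111 - \left(7 - \left(-6 + \left(-1 - 6\right) \left(3 - 6\right)\right)^{2}\right)\right)^{2} = \left(-111 - \left(7 - \left(-6 - -21\right)^{2}\right)\right)^{2} = \left(-111 - \left(7 - \left(-6 + 21\right)^{2}\right)\right)^{2} = \left(-111 - \left(7 - 15^{2}\right)\right)^{2} = \left(-111 + \left(-7 + 225\right)\right)^{2} = \left(-111 + 218\right)^{2} = 107^{2} = 11449$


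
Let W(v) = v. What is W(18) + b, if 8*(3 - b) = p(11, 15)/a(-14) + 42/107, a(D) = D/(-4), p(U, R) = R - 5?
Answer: 61699/2996 ≈ 20.594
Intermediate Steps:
p(U, R) = -5 + R
a(D) = -D/4 (a(D) = D*(-¼) = -D/4)
b = 7771/2996 (b = 3 - ((-5 + 15)/((-¼*(-14))) + 42/107)/8 = 3 - (10/(7/2) + 42*(1/107))/8 = 3 - (10*(2/7) + 42/107)/8 = 3 - (20/7 + 42/107)/8 = 3 - ⅛*2434/749 = 3 - 1217/2996 = 7771/2996 ≈ 2.5938)
W(18) + b = 18 + 7771/2996 = 61699/2996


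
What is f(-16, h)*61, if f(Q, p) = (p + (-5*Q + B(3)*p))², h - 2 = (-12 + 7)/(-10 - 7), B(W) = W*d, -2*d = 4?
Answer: 82790725/289 ≈ 2.8647e+5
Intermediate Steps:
d = -2 (d = -½*4 = -2)
B(W) = -2*W (B(W) = W*(-2) = -2*W)
h = 39/17 (h = 2 + (-12 + 7)/(-10 - 7) = 2 - 5/(-17) = 2 - 5*(-1/17) = 2 + 5/17 = 39/17 ≈ 2.2941)
f(Q, p) = (-5*Q - 5*p)² (f(Q, p) = (p + (-5*Q + (-2*3)*p))² = (p + (-5*Q - 6*p))² = (p + (-6*p - 5*Q))² = (-5*Q - 5*p)²)
f(-16, h)*61 = (25*(-16 + 39/17)²)*61 = (25*(-233/17)²)*61 = (25*(54289/289))*61 = (1357225/289)*61 = 82790725/289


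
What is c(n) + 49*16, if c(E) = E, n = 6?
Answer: 790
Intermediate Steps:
c(n) + 49*16 = 6 + 49*16 = 6 + 784 = 790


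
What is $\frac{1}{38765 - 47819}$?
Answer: $- \frac{1}{9054} \approx -0.00011045$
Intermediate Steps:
$\frac{1}{38765 - 47819} = \frac{1}{-9054} = - \frac{1}{9054}$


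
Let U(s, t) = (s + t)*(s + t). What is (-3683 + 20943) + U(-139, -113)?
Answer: 80764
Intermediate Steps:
U(s, t) = (s + t)**2
(-3683 + 20943) + U(-139, -113) = (-3683 + 20943) + (-139 - 113)**2 = 17260 + (-252)**2 = 17260 + 63504 = 80764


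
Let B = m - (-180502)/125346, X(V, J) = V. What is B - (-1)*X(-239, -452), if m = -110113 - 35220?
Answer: -9123343705/62673 ≈ -1.4557e+5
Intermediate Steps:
m = -145333
B = -9108364858/62673 (B = -145333 - (-180502)/125346 = -145333 - 1*(-90251/62673) = -145333 + 90251/62673 = -9108364858/62673 ≈ -1.4533e+5)
B - (-1)*X(-239, -452) = -9108364858/62673 - (-1)*(-239) = -9108364858/62673 - 1*239 = -9108364858/62673 - 239 = -9123343705/62673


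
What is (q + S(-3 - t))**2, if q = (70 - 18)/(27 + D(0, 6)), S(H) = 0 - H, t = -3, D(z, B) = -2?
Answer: 2704/625 ≈ 4.3264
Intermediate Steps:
S(H) = -H
q = 52/25 (q = (70 - 18)/(27 - 2) = 52/25 ≈ 2.0800)
(q + S(-3 - t))**2 = (52/25 - (-3 - 1*(-3)))**2 = (52/25 - (-3 + 3))**2 = (52/25 - 1*0)**2 = (52/25 + 0)**2 = (52/25)**2 = 2704/625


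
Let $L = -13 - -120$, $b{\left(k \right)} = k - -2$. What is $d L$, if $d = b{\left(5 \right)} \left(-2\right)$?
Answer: $-1498$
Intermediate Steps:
$b{\left(k \right)} = 2 + k$ ($b{\left(k \right)} = k + 2 = 2 + k$)
$L = 107$ ($L = -13 + 120 = 107$)
$d = -14$ ($d = \left(2 + 5\right) \left(-2\right) = 7 \left(-2\right) = -14$)
$d L = \left(-14\right) 107 = -1498$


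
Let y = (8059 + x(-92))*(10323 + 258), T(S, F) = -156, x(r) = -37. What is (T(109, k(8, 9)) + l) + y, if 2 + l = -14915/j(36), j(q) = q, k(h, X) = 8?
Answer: 3055687549/36 ≈ 8.4880e+7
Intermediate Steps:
y = 84880782 (y = (8059 - 37)*(10323 + 258) = 8022*10581 = 84880782)
l = -14987/36 (l = -2 - 14915/36 = -14987/36 ≈ -416.31)
(T(109, k(8, 9)) + l) + y = (-156 - 14987/36) + 84880782 = -20603/36 + 84880782 = 3055687549/36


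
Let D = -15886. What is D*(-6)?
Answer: 95316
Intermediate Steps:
D*(-6) = -15886*(-6) = 95316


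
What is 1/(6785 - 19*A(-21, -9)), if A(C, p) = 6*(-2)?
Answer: 1/7013 ≈ 0.00014259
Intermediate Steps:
A(C, p) = -12
1/(6785 - 19*A(-21, -9)) = 1/(6785 - 19*(-12)) = 1/(6785 + 228) = 1/7013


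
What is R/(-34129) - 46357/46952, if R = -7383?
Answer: -1235471437/1602424808 ≈ -0.77100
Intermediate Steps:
R/(-34129) - 46357/46952 = -7383/(-34129) - 46357/46952 = -7383*(-1/34129) - 46357*1/46952 = 7383/34129 - 46357/46952 = -1235471437/1602424808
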